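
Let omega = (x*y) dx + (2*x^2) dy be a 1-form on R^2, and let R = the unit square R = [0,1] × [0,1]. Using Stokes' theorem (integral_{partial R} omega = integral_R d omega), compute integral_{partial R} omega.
integral_(partial R) omega = 3/2

Stokes: integral_partial_R omega = integral_R d omega with d omega = (∂Q/∂x - ∂P/∂y) dx ∧ dy.
  ∂Q/∂x = 4*x
  ∂P/∂y = x
  integrand = ∂Q/∂x - ∂P/∂y = 3*x.
Integrating over R: integral_0^1 integral_0^1 (3*x) dx dy = 3/2.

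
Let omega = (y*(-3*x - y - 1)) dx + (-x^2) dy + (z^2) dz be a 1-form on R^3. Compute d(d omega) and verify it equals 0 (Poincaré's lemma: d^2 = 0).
d(d omega) = 0

Step 1: d omega = sum_{i<j} (∂f_j/∂x_i - ∂f_i/∂x_j) dx_i ∧ dx_j:
  coeff of dx ∧ dy: x + 2*y + 1
  coeff of dx ∧ dz: 0
  coeff of dy ∧ dz: 0
Step 2: Apply d again to each 2-form coefficient. The only possible 3-form in R^3 is dx ∧ dy ∧ dz, with coefficient
  ∂(coeff of dy∧dz)/∂x - ∂(coeff of dx∧dz)/∂y + ∂(coeff of dx∧dy)/∂z
  = ∂/∂x (0) - ∂/∂y (0) + ∂/∂z (x + 2*y + 1).
Each of these terms simplifies to sums of mixed partials that cancel in pairs. The result is 0 (by equality of mixed partials for smooth functions — Schwarz / Clairaut).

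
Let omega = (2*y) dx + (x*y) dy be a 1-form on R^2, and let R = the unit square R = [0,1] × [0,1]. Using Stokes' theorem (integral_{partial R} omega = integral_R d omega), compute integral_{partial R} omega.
integral_(partial R) omega = -3/2

Stokes: integral_partial_R omega = integral_R d omega with d omega = (∂Q/∂x - ∂P/∂y) dx ∧ dy.
  ∂Q/∂x = y
  ∂P/∂y = 2
  integrand = ∂Q/∂x - ∂P/∂y = y - 2.
Integrating over R: integral_0^1 integral_0^1 (y - 2) dx dy = -3/2.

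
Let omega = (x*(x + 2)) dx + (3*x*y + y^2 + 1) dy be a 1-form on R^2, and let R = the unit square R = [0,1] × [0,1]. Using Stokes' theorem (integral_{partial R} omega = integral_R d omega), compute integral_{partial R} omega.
integral_(partial R) omega = 3/2

Stokes: integral_partial_R omega = integral_R d omega with d omega = (∂Q/∂x - ∂P/∂y) dx ∧ dy.
  ∂Q/∂x = 3*y
  ∂P/∂y = 0
  integrand = ∂Q/∂x - ∂P/∂y = 3*y.
Integrating over R: integral_0^1 integral_0^1 (3*y) dx dy = 3/2.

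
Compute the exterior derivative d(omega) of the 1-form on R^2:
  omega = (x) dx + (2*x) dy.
d(omega) = (2) dx ∧ dy

For a 1-form omega = sum_i f_i dx_i, the exterior derivative is
  d(omega) = sum_{i < j} (∂f_j/∂x_i - ∂f_i/∂x_j) dx_i ∧ dx_j.
  coefficient of dx ∧ dy: ∂f_2/∂x - ∂f_1/∂y = ∂(2*x)/∂x - ∂(x)/∂y = 2
Assembling: d(omega) = (2) dx ∧ dy.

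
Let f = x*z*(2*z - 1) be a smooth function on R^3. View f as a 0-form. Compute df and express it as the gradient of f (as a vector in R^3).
df = (z*(2*z - 1)) dx + (0) dy + (x*(4*z - 1)) dz; grad f = (z*(2*z - 1), 0, x*(4*z - 1))

For a 0-form f, d f = (∂f/∂x) dx + (∂f/∂y) dy + (∂f/∂z) dz. The components of the vector representation are exactly the entries of grad f in Cartesian coordinates:
  ∂f/∂x = z*(2*z - 1)
  ∂f/∂y = 0
  ∂f/∂z = x*(4*z - 1).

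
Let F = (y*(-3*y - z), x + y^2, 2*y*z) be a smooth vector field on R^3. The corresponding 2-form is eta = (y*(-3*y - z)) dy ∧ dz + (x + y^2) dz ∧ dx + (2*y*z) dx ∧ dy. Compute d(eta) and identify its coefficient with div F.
d(eta) = (4*y) dx ∧ dy ∧ dz; div F = 4*y

For a 2-form in R^3 of the form above, applying d gives a 3-form with coefficient ∂P/∂x + ∂Q/∂y + ∂R/∂z:
  ∂P/∂x = 0
  ∂Q/∂y = 2*y
  ∂R/∂z = 2*y
Sum = 4*y, which is exactly div F.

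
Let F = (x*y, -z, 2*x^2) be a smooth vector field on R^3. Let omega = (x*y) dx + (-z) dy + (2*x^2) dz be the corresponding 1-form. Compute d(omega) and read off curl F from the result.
d(omega) = (1) dy ∧ dz + (-4*x) dz ∧ dx + (-x) dx ∧ dy; curl F = (1, -4*x, -x)

d omega = sum_{i<j} (∂f_j/∂x_i - ∂f_i/∂x_j) dx_i ∧ dx_j. Under the identification (dy ∧ dz, dz ∧ dx, dx ∧ dy) ↔ (e_x, e_y, e_z), the coefficients are exactly the components of curl F. Compute:
  ∂R/∂y - ∂Q/∂z = (0) - (-1) = 1
  ∂P/∂z - ∂R/∂x = (0) - (4*x) = -4*x
  ∂Q/∂x - ∂P/∂y = (0) - (x) = -x.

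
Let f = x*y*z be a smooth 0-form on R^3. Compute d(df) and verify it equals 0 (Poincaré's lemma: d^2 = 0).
d(df) = 0

Step 1: df = sum_i (∂f/∂x_i) dx_i = (y*z) dx + (x*z) dy + (x*y) dz.
Step 2: Apply d again. Using the 1-form formula, the coefficient of dx ∧ dy in d(df) is ∂^2 f/∂x ∂y - ∂^2 f/∂y ∂x = (z) - (z) = 0 (equality of mixed partials for smooth f).
Similarly for dx ∧ dz and dy ∧ dz — all coefficients vanish. So d(df) = 0.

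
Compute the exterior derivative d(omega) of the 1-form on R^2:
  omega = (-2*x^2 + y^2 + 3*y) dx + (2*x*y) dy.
d(omega) = (-3) dx ∧ dy

For a 1-form omega = sum_i f_i dx_i, the exterior derivative is
  d(omega) = sum_{i < j} (∂f_j/∂x_i - ∂f_i/∂x_j) dx_i ∧ dx_j.
  coefficient of dx ∧ dy: ∂f_2/∂x - ∂f_1/∂y = ∂(2*x*y)/∂x - ∂(-2*x^2 + y^2 + 3*y)/∂y = -3
Assembling: d(omega) = (-3) dx ∧ dy.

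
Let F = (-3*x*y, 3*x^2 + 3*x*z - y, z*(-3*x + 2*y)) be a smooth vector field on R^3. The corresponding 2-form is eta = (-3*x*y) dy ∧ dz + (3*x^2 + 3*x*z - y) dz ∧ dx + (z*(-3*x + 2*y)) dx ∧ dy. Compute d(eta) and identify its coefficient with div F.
d(eta) = (-3*x - y - 1) dx ∧ dy ∧ dz; div F = -3*x - y - 1

For a 2-form in R^3 of the form above, applying d gives a 3-form with coefficient ∂P/∂x + ∂Q/∂y + ∂R/∂z:
  ∂P/∂x = -3*y
  ∂Q/∂y = -1
  ∂R/∂z = -3*x + 2*y
Sum = -3*x - y - 1, which is exactly div F.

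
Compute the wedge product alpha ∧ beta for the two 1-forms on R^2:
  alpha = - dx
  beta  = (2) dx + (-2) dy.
alpha ∧ beta = (2) dx ∧ dy

Distribute the wedge, using dx_i ∧ dx_j = -dx_j ∧ dx_i and dx_i ∧ dx_i = 0. For each pair (i, j) with i < j, the coefficient of dx_i ∧ dx_j in alpha ∧ beta is (alpha_i * beta_j - alpha_j * beta_i). Collecting: alpha ∧ beta = (2) dx ∧ dy.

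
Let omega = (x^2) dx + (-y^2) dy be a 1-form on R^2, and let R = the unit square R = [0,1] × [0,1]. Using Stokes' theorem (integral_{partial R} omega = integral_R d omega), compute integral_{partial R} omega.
integral_(partial R) omega = 0

Stokes: integral_partial_R omega = integral_R d omega with d omega = (∂Q/∂x - ∂P/∂y) dx ∧ dy.
  ∂Q/∂x = 0
  ∂P/∂y = 0
  integrand = ∂Q/∂x - ∂P/∂y = 0.
Integrating over R: integral_0^1 integral_0^1 (0) dx dy = 0.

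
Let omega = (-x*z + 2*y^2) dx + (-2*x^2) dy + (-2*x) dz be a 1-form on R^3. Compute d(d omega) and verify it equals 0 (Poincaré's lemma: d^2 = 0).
d(d omega) = 0

Step 1: d omega = sum_{i<j} (∂f_j/∂x_i - ∂f_i/∂x_j) dx_i ∧ dx_j:
  coeff of dx ∧ dy: -4*x - 4*y
  coeff of dx ∧ dz: x - 2
  coeff of dy ∧ dz: 0
Step 2: Apply d again to each 2-form coefficient. The only possible 3-form in R^3 is dx ∧ dy ∧ dz, with coefficient
  ∂(coeff of dy∧dz)/∂x - ∂(coeff of dx∧dz)/∂y + ∂(coeff of dx∧dy)/∂z
  = ∂/∂x (0) - ∂/∂y (x - 2) + ∂/∂z (-4*x - 4*y).
Each of these terms simplifies to sums of mixed partials that cancel in pairs. The result is 0 (by equality of mixed partials for smooth functions — Schwarz / Clairaut).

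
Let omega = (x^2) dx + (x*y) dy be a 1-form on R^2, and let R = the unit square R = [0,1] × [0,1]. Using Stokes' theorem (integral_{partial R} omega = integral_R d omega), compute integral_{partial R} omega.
integral_(partial R) omega = 1/2

Stokes: integral_partial_R omega = integral_R d omega with d omega = (∂Q/∂x - ∂P/∂y) dx ∧ dy.
  ∂Q/∂x = y
  ∂P/∂y = 0
  integrand = ∂Q/∂x - ∂P/∂y = y.
Integrating over R: integral_0^1 integral_0^1 (y) dx dy = 1/2.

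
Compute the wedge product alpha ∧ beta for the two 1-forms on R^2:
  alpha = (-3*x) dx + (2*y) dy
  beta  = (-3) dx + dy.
alpha ∧ beta = (-3*x + 6*y) dx ∧ dy

Distribute the wedge, using dx_i ∧ dx_j = -dx_j ∧ dx_i and dx_i ∧ dx_i = 0. For each pair (i, j) with i < j, the coefficient of dx_i ∧ dx_j in alpha ∧ beta is (alpha_i * beta_j - alpha_j * beta_i). Collecting: alpha ∧ beta = (-3*x + 6*y) dx ∧ dy.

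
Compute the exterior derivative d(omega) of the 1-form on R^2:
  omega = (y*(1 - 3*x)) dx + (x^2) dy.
d(omega) = (5*x - 1) dx ∧ dy

For a 1-form omega = sum_i f_i dx_i, the exterior derivative is
  d(omega) = sum_{i < j} (∂f_j/∂x_i - ∂f_i/∂x_j) dx_i ∧ dx_j.
  coefficient of dx ∧ dy: ∂f_2/∂x - ∂f_1/∂y = ∂(x^2)/∂x - ∂(y*(1 - 3*x))/∂y = 5*x - 1
Assembling: d(omega) = (5*x - 1) dx ∧ dy.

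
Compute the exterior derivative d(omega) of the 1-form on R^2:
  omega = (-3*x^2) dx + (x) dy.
d(omega) = (1) dx ∧ dy

For a 1-form omega = sum_i f_i dx_i, the exterior derivative is
  d(omega) = sum_{i < j} (∂f_j/∂x_i - ∂f_i/∂x_j) dx_i ∧ dx_j.
  coefficient of dx ∧ dy: ∂f_2/∂x - ∂f_1/∂y = ∂(x)/∂x - ∂(-3*x^2)/∂y = 1
Assembling: d(omega) = (1) dx ∧ dy.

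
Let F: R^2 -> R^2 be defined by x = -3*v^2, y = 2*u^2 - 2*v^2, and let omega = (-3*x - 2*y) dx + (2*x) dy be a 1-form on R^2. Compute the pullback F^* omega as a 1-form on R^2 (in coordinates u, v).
F^* omega = (-24*u*v^2) du + (24*u^2*v - 54*v^3) dv

Using F^*(f dg) = (f ∘ F) d(g ∘ F), substitute each coordinate x_i by F_i(u, v) in f_i, and replace dx_i by d F_i = (∂F_i/∂u) du + (∂F_i/∂v) dv.
  For the x component: f_1(F) = -4*u^2 + 13*v^2; d F_1 = (0) du + (-6*v) dv
  For the y component: f_2(F) = -6*v^2; d F_2 = (4*u) du + (-4*v) dv
Combining and collecting du, dv coefficients:
  coeff of du: -24*u*v^2
  coeff of dv: 24*u^2*v - 54*v^3
F^* omega = (-24*u*v^2) du + (24*u^2*v - 54*v^3) dv.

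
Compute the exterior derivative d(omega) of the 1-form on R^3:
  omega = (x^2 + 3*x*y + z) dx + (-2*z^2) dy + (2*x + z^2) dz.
d(omega) = (-3*x) dx ∧ dy + (1) dx ∧ dz + (4*z) dy ∧ dz

For a 1-form omega = sum_i f_i dx_i, the exterior derivative is
  d(omega) = sum_{i < j} (∂f_j/∂x_i - ∂f_i/∂x_j) dx_i ∧ dx_j.
  coefficient of dx ∧ dy: ∂f_2/∂x - ∂f_1/∂y = ∂(-2*z^2)/∂x - ∂(x^2 + 3*x*y + z)/∂y = -3*x
  coefficient of dx ∧ dz: ∂f_3/∂x - ∂f_1/∂z = ∂(2*x + z^2)/∂x - ∂(x^2 + 3*x*y + z)/∂z = 1
  coefficient of dy ∧ dz: ∂f_3/∂y - ∂f_2/∂z = ∂(2*x + z^2)/∂y - ∂(-2*z^2)/∂z = 4*z
Assembling: d(omega) = (-3*x) dx ∧ dy + (1) dx ∧ dz + (4*z) dy ∧ dz.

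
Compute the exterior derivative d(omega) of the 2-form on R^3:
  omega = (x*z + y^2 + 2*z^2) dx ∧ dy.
d(omega) = (x + 4*z) dx ∧ dy ∧ dz

For a 2-form omega = sum_{i<j} g_{ij} dx_i ∧ dx_j, the exterior derivative is
  d(omega) = sum_{i<j} d(g_{ij}) ∧ dx_i ∧ dx_j = sum_{i<j, k} (∂g_{ij}/∂x_k) dx_k ∧ dx_i ∧ dx_j.
Expand each term, using dx_k ∧ dx_i ∧ dx_j = sgn(permutation) dx_{(a)} ∧ dx_{(b)} ∧ dx_{(c)} with (a < b < c) sorted:
  d(x*z + y^2 + 2*z^2) includes (∂/∂z)(x*z + y^2 + 2*z^2) dz = (x + 4*z) dz, which multiplied by dx ∧ dy gives (x + 4*z) dx ∧ dy ∧ dz
Collecting like 3-forms: d(omega) = (x + 4*z) dx ∧ dy ∧ dz.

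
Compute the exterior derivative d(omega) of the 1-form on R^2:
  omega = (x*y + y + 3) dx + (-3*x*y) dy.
d(omega) = (-x - 3*y - 1) dx ∧ dy

For a 1-form omega = sum_i f_i dx_i, the exterior derivative is
  d(omega) = sum_{i < j} (∂f_j/∂x_i - ∂f_i/∂x_j) dx_i ∧ dx_j.
  coefficient of dx ∧ dy: ∂f_2/∂x - ∂f_1/∂y = ∂(-3*x*y)/∂x - ∂(x*y + y + 3)/∂y = -x - 3*y - 1
Assembling: d(omega) = (-x - 3*y - 1) dx ∧ dy.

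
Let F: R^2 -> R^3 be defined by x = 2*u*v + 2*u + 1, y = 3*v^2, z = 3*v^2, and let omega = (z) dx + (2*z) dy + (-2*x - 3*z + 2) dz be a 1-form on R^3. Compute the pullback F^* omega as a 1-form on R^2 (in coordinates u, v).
F^* omega = (6*v^2*(v + 1)) du + (6*v*(-3*u*v - 4*u - 3*v^2)) dv

Using F^*(f dg) = (f ∘ F) d(g ∘ F), substitute each coordinate x_i by F_i(u, v) in f_i, and replace dx_i by d F_i = (∂F_i/∂u) du + (∂F_i/∂v) dv.
  For the x component: f_1(F) = 3*v^2; d F_1 = (2*v + 2) du + (2*u) dv
  For the y component: f_2(F) = 6*v^2; d F_2 = (0) du + (6*v) dv
  For the z component: f_3(F) = -4*u*v - 4*u - 9*v^2; d F_3 = (0) du + (6*v) dv
Combining and collecting du, dv coefficients:
  coeff of du: 6*v^2*(v + 1)
  coeff of dv: 6*v*(-3*u*v - 4*u - 3*v^2)
F^* omega = (6*v^2*(v + 1)) du + (6*v*(-3*u*v - 4*u - 3*v^2)) dv.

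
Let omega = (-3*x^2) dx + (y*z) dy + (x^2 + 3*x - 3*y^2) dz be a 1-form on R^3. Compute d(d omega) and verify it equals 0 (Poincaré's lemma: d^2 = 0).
d(d omega) = 0

Step 1: d omega = sum_{i<j} (∂f_j/∂x_i - ∂f_i/∂x_j) dx_i ∧ dx_j:
  coeff of dx ∧ dy: 0
  coeff of dx ∧ dz: 2*x + 3
  coeff of dy ∧ dz: -7*y
Step 2: Apply d again to each 2-form coefficient. The only possible 3-form in R^3 is dx ∧ dy ∧ dz, with coefficient
  ∂(coeff of dy∧dz)/∂x - ∂(coeff of dx∧dz)/∂y + ∂(coeff of dx∧dy)/∂z
  = ∂/∂x (-7*y) - ∂/∂y (2*x + 3) + ∂/∂z (0).
Each of these terms simplifies to sums of mixed partials that cancel in pairs. The result is 0 (by equality of mixed partials for smooth functions — Schwarz / Clairaut).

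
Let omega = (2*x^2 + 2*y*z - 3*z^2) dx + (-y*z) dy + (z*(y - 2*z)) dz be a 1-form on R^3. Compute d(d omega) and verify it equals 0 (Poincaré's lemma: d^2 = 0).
d(d omega) = 0

Step 1: d omega = sum_{i<j} (∂f_j/∂x_i - ∂f_i/∂x_j) dx_i ∧ dx_j:
  coeff of dx ∧ dy: -2*z
  coeff of dx ∧ dz: -2*y + 6*z
  coeff of dy ∧ dz: y + z
Step 2: Apply d again to each 2-form coefficient. The only possible 3-form in R^3 is dx ∧ dy ∧ dz, with coefficient
  ∂(coeff of dy∧dz)/∂x - ∂(coeff of dx∧dz)/∂y + ∂(coeff of dx∧dy)/∂z
  = ∂/∂x (y + z) - ∂/∂y (-2*y + 6*z) + ∂/∂z (-2*z).
Each of these terms simplifies to sums of mixed partials that cancel in pairs. The result is 0 (by equality of mixed partials for smooth functions — Schwarz / Clairaut).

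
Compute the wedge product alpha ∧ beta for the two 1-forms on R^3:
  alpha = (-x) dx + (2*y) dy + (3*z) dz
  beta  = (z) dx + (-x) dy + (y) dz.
alpha ∧ beta = (x^2 - 2*y*z) dx ∧ dy + (-x*y - 3*z^2) dx ∧ dz + (3*x*z + 2*y^2) dy ∧ dz

Distribute the wedge, using dx_i ∧ dx_j = -dx_j ∧ dx_i and dx_i ∧ dx_i = 0. For each pair (i, j) with i < j, the coefficient of dx_i ∧ dx_j in alpha ∧ beta is (alpha_i * beta_j - alpha_j * beta_i). Collecting: alpha ∧ beta = (x^2 - 2*y*z) dx ∧ dy + (-x*y - 3*z^2) dx ∧ dz + (3*x*z + 2*y^2) dy ∧ dz.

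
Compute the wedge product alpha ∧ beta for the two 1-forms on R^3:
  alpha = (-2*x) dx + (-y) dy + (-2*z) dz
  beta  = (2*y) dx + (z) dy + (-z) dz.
alpha ∧ beta = (-2*x*z + 2*y^2) dx ∧ dy + (2*z*(x + 2*y)) dx ∧ dz + (z*(y + 2*z)) dy ∧ dz

Distribute the wedge, using dx_i ∧ dx_j = -dx_j ∧ dx_i and dx_i ∧ dx_i = 0. For each pair (i, j) with i < j, the coefficient of dx_i ∧ dx_j in alpha ∧ beta is (alpha_i * beta_j - alpha_j * beta_i). Collecting: alpha ∧ beta = (-2*x*z + 2*y^2) dx ∧ dy + (2*z*(x + 2*y)) dx ∧ dz + (z*(y + 2*z)) dy ∧ dz.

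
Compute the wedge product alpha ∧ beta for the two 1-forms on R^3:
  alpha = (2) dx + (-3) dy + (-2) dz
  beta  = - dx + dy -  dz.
alpha ∧ beta = (-1) dx ∧ dy + (-4) dx ∧ dz + (5) dy ∧ dz

Distribute the wedge, using dx_i ∧ dx_j = -dx_j ∧ dx_i and dx_i ∧ dx_i = 0. For each pair (i, j) with i < j, the coefficient of dx_i ∧ dx_j in alpha ∧ beta is (alpha_i * beta_j - alpha_j * beta_i). Collecting: alpha ∧ beta = (-1) dx ∧ dy + (-4) dx ∧ dz + (5) dy ∧ dz.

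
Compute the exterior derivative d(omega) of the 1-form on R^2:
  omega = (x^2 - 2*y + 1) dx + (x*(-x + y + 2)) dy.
d(omega) = (-2*x + y + 4) dx ∧ dy

For a 1-form omega = sum_i f_i dx_i, the exterior derivative is
  d(omega) = sum_{i < j} (∂f_j/∂x_i - ∂f_i/∂x_j) dx_i ∧ dx_j.
  coefficient of dx ∧ dy: ∂f_2/∂x - ∂f_1/∂y = ∂(x*(-x + y + 2))/∂x - ∂(x^2 - 2*y + 1)/∂y = -2*x + y + 4
Assembling: d(omega) = (-2*x + y + 4) dx ∧ dy.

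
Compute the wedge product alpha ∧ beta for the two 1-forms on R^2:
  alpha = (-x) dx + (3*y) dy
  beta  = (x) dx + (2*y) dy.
alpha ∧ beta = (-5*x*y) dx ∧ dy

Distribute the wedge, using dx_i ∧ dx_j = -dx_j ∧ dx_i and dx_i ∧ dx_i = 0. For each pair (i, j) with i < j, the coefficient of dx_i ∧ dx_j in alpha ∧ beta is (alpha_i * beta_j - alpha_j * beta_i). Collecting: alpha ∧ beta = (-5*x*y) dx ∧ dy.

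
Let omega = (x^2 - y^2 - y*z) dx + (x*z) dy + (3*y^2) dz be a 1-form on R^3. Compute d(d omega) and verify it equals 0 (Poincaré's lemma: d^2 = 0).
d(d omega) = 0

Step 1: d omega = sum_{i<j} (∂f_j/∂x_i - ∂f_i/∂x_j) dx_i ∧ dx_j:
  coeff of dx ∧ dy: 2*y + 2*z
  coeff of dx ∧ dz: y
  coeff of dy ∧ dz: -x + 6*y
Step 2: Apply d again to each 2-form coefficient. The only possible 3-form in R^3 is dx ∧ dy ∧ dz, with coefficient
  ∂(coeff of dy∧dz)/∂x - ∂(coeff of dx∧dz)/∂y + ∂(coeff of dx∧dy)/∂z
  = ∂/∂x (-x + 6*y) - ∂/∂y (y) + ∂/∂z (2*y + 2*z).
Each of these terms simplifies to sums of mixed partials that cancel in pairs. The result is 0 (by equality of mixed partials for smooth functions — Schwarz / Clairaut).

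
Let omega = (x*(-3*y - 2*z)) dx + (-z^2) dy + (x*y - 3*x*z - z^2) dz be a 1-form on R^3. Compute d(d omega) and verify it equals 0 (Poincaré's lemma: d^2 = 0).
d(d omega) = 0

Step 1: d omega = sum_{i<j} (∂f_j/∂x_i - ∂f_i/∂x_j) dx_i ∧ dx_j:
  coeff of dx ∧ dy: 3*x
  coeff of dx ∧ dz: 2*x + y - 3*z
  coeff of dy ∧ dz: x + 2*z
Step 2: Apply d again to each 2-form coefficient. The only possible 3-form in R^3 is dx ∧ dy ∧ dz, with coefficient
  ∂(coeff of dy∧dz)/∂x - ∂(coeff of dx∧dz)/∂y + ∂(coeff of dx∧dy)/∂z
  = ∂/∂x (x + 2*z) - ∂/∂y (2*x + y - 3*z) + ∂/∂z (3*x).
Each of these terms simplifies to sums of mixed partials that cancel in pairs. The result is 0 (by equality of mixed partials for smooth functions — Schwarz / Clairaut).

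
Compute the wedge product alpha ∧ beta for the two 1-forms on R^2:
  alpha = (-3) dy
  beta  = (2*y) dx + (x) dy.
alpha ∧ beta = (6*y) dx ∧ dy

Distribute the wedge, using dx_i ∧ dx_j = -dx_j ∧ dx_i and dx_i ∧ dx_i = 0. For each pair (i, j) with i < j, the coefficient of dx_i ∧ dx_j in alpha ∧ beta is (alpha_i * beta_j - alpha_j * beta_i). Collecting: alpha ∧ beta = (6*y) dx ∧ dy.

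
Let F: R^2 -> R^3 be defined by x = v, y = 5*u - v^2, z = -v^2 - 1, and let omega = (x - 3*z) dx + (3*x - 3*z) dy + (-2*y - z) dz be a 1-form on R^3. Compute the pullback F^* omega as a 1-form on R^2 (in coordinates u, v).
F^* omega = (15*v^2 + 15*v + 15) du + (20*u*v - 12*v^3 - 3*v^2 - 7*v + 3) dv

Using F^*(f dg) = (f ∘ F) d(g ∘ F), substitute each coordinate x_i by F_i(u, v) in f_i, and replace dx_i by d F_i = (∂F_i/∂u) du + (∂F_i/∂v) dv.
  For the x component: f_1(F) = 3*v^2 + v + 3; d F_1 = (0) du + (1) dv
  For the y component: f_2(F) = 3*v^2 + 3*v + 3; d F_2 = (5) du + (-2*v) dv
  For the z component: f_3(F) = -10*u + 3*v^2 + 1; d F_3 = (0) du + (-2*v) dv
Combining and collecting du, dv coefficients:
  coeff of du: 15*v^2 + 15*v + 15
  coeff of dv: 20*u*v - 12*v^3 - 3*v^2 - 7*v + 3
F^* omega = (15*v^2 + 15*v + 15) du + (20*u*v - 12*v^3 - 3*v^2 - 7*v + 3) dv.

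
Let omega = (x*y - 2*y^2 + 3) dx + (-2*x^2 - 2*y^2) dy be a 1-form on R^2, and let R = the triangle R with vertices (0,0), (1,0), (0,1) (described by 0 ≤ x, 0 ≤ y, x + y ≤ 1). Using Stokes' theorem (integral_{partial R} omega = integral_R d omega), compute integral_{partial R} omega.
integral_(partial R) omega = -1/6

Stokes: integral_partial_R omega = integral_R d omega with d omega = (∂Q/∂x - ∂P/∂y) dx ∧ dy.
  ∂Q/∂x = -4*x
  ∂P/∂y = x - 4*y
  integrand = ∂Q/∂x - ∂P/∂y = -5*x + 4*y.
Integrating over R: integral_0^1 integral_0^{1-x} (-5*x + 4*y) dy dx = -1/6.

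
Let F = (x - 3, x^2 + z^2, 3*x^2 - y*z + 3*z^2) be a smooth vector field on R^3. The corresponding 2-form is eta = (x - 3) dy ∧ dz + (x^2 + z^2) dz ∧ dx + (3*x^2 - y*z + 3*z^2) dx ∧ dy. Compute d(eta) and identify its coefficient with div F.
d(eta) = (-y + 6*z + 1) dx ∧ dy ∧ dz; div F = -y + 6*z + 1

For a 2-form in R^3 of the form above, applying d gives a 3-form with coefficient ∂P/∂x + ∂Q/∂y + ∂R/∂z:
  ∂P/∂x = 1
  ∂Q/∂y = 0
  ∂R/∂z = -y + 6*z
Sum = -y + 6*z + 1, which is exactly div F.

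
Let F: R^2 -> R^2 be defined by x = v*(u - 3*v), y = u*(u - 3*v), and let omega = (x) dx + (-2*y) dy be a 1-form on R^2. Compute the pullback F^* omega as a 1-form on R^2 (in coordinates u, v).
F^* omega = (-4*u^3 + 18*u^2*v - 17*u*v^2 - 3*v^3) du + (6*u^3 - 17*u^2*v - 9*u*v^2 + 18*v^3) dv

Using F^*(f dg) = (f ∘ F) d(g ∘ F), substitute each coordinate x_i by F_i(u, v) in f_i, and replace dx_i by d F_i = (∂F_i/∂u) du + (∂F_i/∂v) dv.
  For the x component: f_1(F) = v*(u - 3*v); d F_1 = (v) du + (u - 6*v) dv
  For the y component: f_2(F) = 2*u*(-u + 3*v); d F_2 = (2*u - 3*v) du + (-3*u) dv
Combining and collecting du, dv coefficients:
  coeff of du: -4*u^3 + 18*u^2*v - 17*u*v^2 - 3*v^3
  coeff of dv: 6*u^3 - 17*u^2*v - 9*u*v^2 + 18*v^3
F^* omega = (-4*u^3 + 18*u^2*v - 17*u*v^2 - 3*v^3) du + (6*u^3 - 17*u^2*v - 9*u*v^2 + 18*v^3) dv.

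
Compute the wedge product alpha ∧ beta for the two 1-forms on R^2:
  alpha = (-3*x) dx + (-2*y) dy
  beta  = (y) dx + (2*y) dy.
alpha ∧ beta = (2*y*(-3*x + y)) dx ∧ dy

Distribute the wedge, using dx_i ∧ dx_j = -dx_j ∧ dx_i and dx_i ∧ dx_i = 0. For each pair (i, j) with i < j, the coefficient of dx_i ∧ dx_j in alpha ∧ beta is (alpha_i * beta_j - alpha_j * beta_i). Collecting: alpha ∧ beta = (2*y*(-3*x + y)) dx ∧ dy.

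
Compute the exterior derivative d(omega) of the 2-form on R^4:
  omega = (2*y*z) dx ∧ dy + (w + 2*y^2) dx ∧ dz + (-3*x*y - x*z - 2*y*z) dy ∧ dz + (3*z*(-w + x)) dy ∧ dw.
d(omega) = (-5*y - z) dx ∧ dy ∧ dz + (1) dx ∧ dz ∧ dw + (3*z) dx ∧ dy ∧ dw + (3*w - 3*x) dy ∧ dz ∧ dw

For a 2-form omega = sum_{i<j} g_{ij} dx_i ∧ dx_j, the exterior derivative is
  d(omega) = sum_{i<j} d(g_{ij}) ∧ dx_i ∧ dx_j = sum_{i<j, k} (∂g_{ij}/∂x_k) dx_k ∧ dx_i ∧ dx_j.
Expand each term, using dx_k ∧ dx_i ∧ dx_j = sgn(permutation) dx_{(a)} ∧ dx_{(b)} ∧ dx_{(c)} with (a < b < c) sorted:
  d(2*y*z) includes (∂/∂z)(2*y*z) dz = (2*y) dz, which multiplied by dx ∧ dy gives (2*y) dx ∧ dy ∧ dz
  d(w + 2*y^2) includes (∂/∂y)(w + 2*y^2) dy = (4*y) dy, which multiplied by dx ∧ dz gives (-4*y) dx ∧ dy ∧ dz
  d(w + 2*y^2) includes (∂/∂w)(w + 2*y^2) dw = (1) dw, which multiplied by dx ∧ dz gives (1) dx ∧ dz ∧ dw
  d(-3*x*y - x*z - 2*y*z) includes (∂/∂x)(-3*x*y - x*z - 2*y*z) dx = (-3*y - z) dx, which multiplied by dy ∧ dz gives (-3*y - z) dx ∧ dy ∧ dz
  d(3*z*(-w + x)) includes (∂/∂x)(3*z*(-w + x)) dx = (3*z) dx, which multiplied by dy ∧ dw gives (3*z) dx ∧ dy ∧ dw
  d(3*z*(-w + x)) includes (∂/∂z)(3*z*(-w + x)) dz = (-3*w + 3*x) dz, which multiplied by dy ∧ dw gives (3*w - 3*x) dy ∧ dz ∧ dw
Collecting like 3-forms: d(omega) = (-5*y - z) dx ∧ dy ∧ dz + (1) dx ∧ dz ∧ dw + (3*z) dx ∧ dy ∧ dw + (3*w - 3*x) dy ∧ dz ∧ dw.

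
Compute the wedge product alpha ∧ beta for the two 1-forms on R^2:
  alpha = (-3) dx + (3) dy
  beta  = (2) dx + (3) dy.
alpha ∧ beta = (-15) dx ∧ dy

Distribute the wedge, using dx_i ∧ dx_j = -dx_j ∧ dx_i and dx_i ∧ dx_i = 0. For each pair (i, j) with i < j, the coefficient of dx_i ∧ dx_j in alpha ∧ beta is (alpha_i * beta_j - alpha_j * beta_i). Collecting: alpha ∧ beta = (-15) dx ∧ dy.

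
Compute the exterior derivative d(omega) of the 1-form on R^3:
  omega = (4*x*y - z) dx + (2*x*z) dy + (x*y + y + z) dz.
d(omega) = (-4*x + 2*z) dx ∧ dy + (y + 1) dx ∧ dz + (1 - x) dy ∧ dz

For a 1-form omega = sum_i f_i dx_i, the exterior derivative is
  d(omega) = sum_{i < j} (∂f_j/∂x_i - ∂f_i/∂x_j) dx_i ∧ dx_j.
  coefficient of dx ∧ dy: ∂f_2/∂x - ∂f_1/∂y = ∂(2*x*z)/∂x - ∂(4*x*y - z)/∂y = -4*x + 2*z
  coefficient of dx ∧ dz: ∂f_3/∂x - ∂f_1/∂z = ∂(x*y + y + z)/∂x - ∂(4*x*y - z)/∂z = y + 1
  coefficient of dy ∧ dz: ∂f_3/∂y - ∂f_2/∂z = ∂(x*y + y + z)/∂y - ∂(2*x*z)/∂z = 1 - x
Assembling: d(omega) = (-4*x + 2*z) dx ∧ dy + (y + 1) dx ∧ dz + (1 - x) dy ∧ dz.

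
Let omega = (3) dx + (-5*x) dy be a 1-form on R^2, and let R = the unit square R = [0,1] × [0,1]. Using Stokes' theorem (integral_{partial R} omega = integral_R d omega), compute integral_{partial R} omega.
integral_(partial R) omega = -5

Stokes: integral_partial_R omega = integral_R d omega with d omega = (∂Q/∂x - ∂P/∂y) dx ∧ dy.
  ∂Q/∂x = -5
  ∂P/∂y = 0
  integrand = ∂Q/∂x - ∂P/∂y = -5.
Integrating over R: integral_0^1 integral_0^1 (-5) dx dy = -5.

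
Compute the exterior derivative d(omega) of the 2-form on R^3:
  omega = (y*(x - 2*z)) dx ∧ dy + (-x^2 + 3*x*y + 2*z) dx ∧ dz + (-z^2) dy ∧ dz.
d(omega) = (-3*x - 2*y) dx ∧ dy ∧ dz

For a 2-form omega = sum_{i<j} g_{ij} dx_i ∧ dx_j, the exterior derivative is
  d(omega) = sum_{i<j} d(g_{ij}) ∧ dx_i ∧ dx_j = sum_{i<j, k} (∂g_{ij}/∂x_k) dx_k ∧ dx_i ∧ dx_j.
Expand each term, using dx_k ∧ dx_i ∧ dx_j = sgn(permutation) dx_{(a)} ∧ dx_{(b)} ∧ dx_{(c)} with (a < b < c) sorted:
  d(y*(x - 2*z)) includes (∂/∂z)(y*(x - 2*z)) dz = (-2*y) dz, which multiplied by dx ∧ dy gives (-2*y) dx ∧ dy ∧ dz
  d(-x^2 + 3*x*y + 2*z) includes (∂/∂y)(-x^2 + 3*x*y + 2*z) dy = (3*x) dy, which multiplied by dx ∧ dz gives (-3*x) dx ∧ dy ∧ dz
Collecting like 3-forms: d(omega) = (-3*x - 2*y) dx ∧ dy ∧ dz.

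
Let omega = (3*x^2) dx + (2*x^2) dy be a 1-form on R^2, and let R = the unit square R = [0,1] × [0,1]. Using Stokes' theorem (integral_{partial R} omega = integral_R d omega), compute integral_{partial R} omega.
integral_(partial R) omega = 2

Stokes: integral_partial_R omega = integral_R d omega with d omega = (∂Q/∂x - ∂P/∂y) dx ∧ dy.
  ∂Q/∂x = 4*x
  ∂P/∂y = 0
  integrand = ∂Q/∂x - ∂P/∂y = 4*x.
Integrating over R: integral_0^1 integral_0^1 (4*x) dx dy = 2.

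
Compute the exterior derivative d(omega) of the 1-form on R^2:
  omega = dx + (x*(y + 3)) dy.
d(omega) = (y + 3) dx ∧ dy

For a 1-form omega = sum_i f_i dx_i, the exterior derivative is
  d(omega) = sum_{i < j} (∂f_j/∂x_i - ∂f_i/∂x_j) dx_i ∧ dx_j.
  coefficient of dx ∧ dy: ∂f_2/∂x - ∂f_1/∂y = ∂(x*(y + 3))/∂x - ∂(1)/∂y = y + 3
Assembling: d(omega) = (y + 3) dx ∧ dy.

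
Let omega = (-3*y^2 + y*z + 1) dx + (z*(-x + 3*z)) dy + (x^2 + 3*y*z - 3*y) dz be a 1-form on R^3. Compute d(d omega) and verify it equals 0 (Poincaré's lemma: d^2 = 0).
d(d omega) = 0

Step 1: d omega = sum_{i<j} (∂f_j/∂x_i - ∂f_i/∂x_j) dx_i ∧ dx_j:
  coeff of dx ∧ dy: 6*y - 2*z
  coeff of dx ∧ dz: 2*x - y
  coeff of dy ∧ dz: x - 3*z - 3
Step 2: Apply d again to each 2-form coefficient. The only possible 3-form in R^3 is dx ∧ dy ∧ dz, with coefficient
  ∂(coeff of dy∧dz)/∂x - ∂(coeff of dx∧dz)/∂y + ∂(coeff of dx∧dy)/∂z
  = ∂/∂x (x - 3*z - 3) - ∂/∂y (2*x - y) + ∂/∂z (6*y - 2*z).
Each of these terms simplifies to sums of mixed partials that cancel in pairs. The result is 0 (by equality of mixed partials for smooth functions — Schwarz / Clairaut).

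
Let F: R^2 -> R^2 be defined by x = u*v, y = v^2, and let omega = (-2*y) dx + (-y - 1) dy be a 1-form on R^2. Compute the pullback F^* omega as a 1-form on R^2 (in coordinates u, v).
F^* omega = (-2*v^3) du + (2*v*(-u*v - v^2 - 1)) dv

Using F^*(f dg) = (f ∘ F) d(g ∘ F), substitute each coordinate x_i by F_i(u, v) in f_i, and replace dx_i by d F_i = (∂F_i/∂u) du + (∂F_i/∂v) dv.
  For the x component: f_1(F) = -2*v^2; d F_1 = (v) du + (u) dv
  For the y component: f_2(F) = -v^2 - 1; d F_2 = (0) du + (2*v) dv
Combining and collecting du, dv coefficients:
  coeff of du: -2*v^3
  coeff of dv: 2*v*(-u*v - v^2 - 1)
F^* omega = (-2*v^3) du + (2*v*(-u*v - v^2 - 1)) dv.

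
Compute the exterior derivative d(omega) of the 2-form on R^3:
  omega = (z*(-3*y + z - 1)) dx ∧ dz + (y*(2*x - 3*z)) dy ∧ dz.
d(omega) = (2*y + 3*z) dx ∧ dy ∧ dz

For a 2-form omega = sum_{i<j} g_{ij} dx_i ∧ dx_j, the exterior derivative is
  d(omega) = sum_{i<j} d(g_{ij}) ∧ dx_i ∧ dx_j = sum_{i<j, k} (∂g_{ij}/∂x_k) dx_k ∧ dx_i ∧ dx_j.
Expand each term, using dx_k ∧ dx_i ∧ dx_j = sgn(permutation) dx_{(a)} ∧ dx_{(b)} ∧ dx_{(c)} with (a < b < c) sorted:
  d(z*(-3*y + z - 1)) includes (∂/∂y)(z*(-3*y + z - 1)) dy = (-3*z) dy, which multiplied by dx ∧ dz gives (3*z) dx ∧ dy ∧ dz
  d(y*(2*x - 3*z)) includes (∂/∂x)(y*(2*x - 3*z)) dx = (2*y) dx, which multiplied by dy ∧ dz gives (2*y) dx ∧ dy ∧ dz
Collecting like 3-forms: d(omega) = (2*y + 3*z) dx ∧ dy ∧ dz.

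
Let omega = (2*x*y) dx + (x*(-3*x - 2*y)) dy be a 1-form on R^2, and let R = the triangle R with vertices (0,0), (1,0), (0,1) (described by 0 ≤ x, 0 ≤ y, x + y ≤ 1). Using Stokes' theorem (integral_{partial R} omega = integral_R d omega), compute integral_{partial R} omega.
integral_(partial R) omega = -5/3

Stokes: integral_partial_R omega = integral_R d omega with d omega = (∂Q/∂x - ∂P/∂y) dx ∧ dy.
  ∂Q/∂x = -6*x - 2*y
  ∂P/∂y = 2*x
  integrand = ∂Q/∂x - ∂P/∂y = -8*x - 2*y.
Integrating over R: integral_0^1 integral_0^{1-x} (-8*x - 2*y) dy dx = -5/3.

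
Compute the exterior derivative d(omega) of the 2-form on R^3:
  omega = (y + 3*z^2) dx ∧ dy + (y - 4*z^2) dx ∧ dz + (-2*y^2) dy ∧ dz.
d(omega) = (6*z - 1) dx ∧ dy ∧ dz

For a 2-form omega = sum_{i<j} g_{ij} dx_i ∧ dx_j, the exterior derivative is
  d(omega) = sum_{i<j} d(g_{ij}) ∧ dx_i ∧ dx_j = sum_{i<j, k} (∂g_{ij}/∂x_k) dx_k ∧ dx_i ∧ dx_j.
Expand each term, using dx_k ∧ dx_i ∧ dx_j = sgn(permutation) dx_{(a)} ∧ dx_{(b)} ∧ dx_{(c)} with (a < b < c) sorted:
  d(y + 3*z^2) includes (∂/∂z)(y + 3*z^2) dz = (6*z) dz, which multiplied by dx ∧ dy gives (6*z) dx ∧ dy ∧ dz
  d(y - 4*z^2) includes (∂/∂y)(y - 4*z^2) dy = (1) dy, which multiplied by dx ∧ dz gives (-1) dx ∧ dy ∧ dz
Collecting like 3-forms: d(omega) = (6*z - 1) dx ∧ dy ∧ dz.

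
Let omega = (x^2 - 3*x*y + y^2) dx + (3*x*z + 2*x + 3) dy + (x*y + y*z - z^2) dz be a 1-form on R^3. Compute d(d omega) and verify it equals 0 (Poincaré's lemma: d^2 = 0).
d(d omega) = 0

Step 1: d omega = sum_{i<j} (∂f_j/∂x_i - ∂f_i/∂x_j) dx_i ∧ dx_j:
  coeff of dx ∧ dy: 3*x - 2*y + 3*z + 2
  coeff of dx ∧ dz: y
  coeff of dy ∧ dz: -2*x + z
Step 2: Apply d again to each 2-form coefficient. The only possible 3-form in R^3 is dx ∧ dy ∧ dz, with coefficient
  ∂(coeff of dy∧dz)/∂x - ∂(coeff of dx∧dz)/∂y + ∂(coeff of dx∧dy)/∂z
  = ∂/∂x (-2*x + z) - ∂/∂y (y) + ∂/∂z (3*x - 2*y + 3*z + 2).
Each of these terms simplifies to sums of mixed partials that cancel in pairs. The result is 0 (by equality of mixed partials for smooth functions — Schwarz / Clairaut).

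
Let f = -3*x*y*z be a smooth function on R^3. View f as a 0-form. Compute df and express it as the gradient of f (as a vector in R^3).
df = (-3*y*z) dx + (-3*x*z) dy + (-3*x*y) dz; grad f = (-3*y*z, -3*x*z, -3*x*y)

For a 0-form f, d f = (∂f/∂x) dx + (∂f/∂y) dy + (∂f/∂z) dz. The components of the vector representation are exactly the entries of grad f in Cartesian coordinates:
  ∂f/∂x = -3*y*z
  ∂f/∂y = -3*x*z
  ∂f/∂z = -3*x*y.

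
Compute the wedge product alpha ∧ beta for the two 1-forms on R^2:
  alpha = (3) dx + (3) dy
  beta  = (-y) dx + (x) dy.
alpha ∧ beta = (3*x + 3*y) dx ∧ dy

Distribute the wedge, using dx_i ∧ dx_j = -dx_j ∧ dx_i and dx_i ∧ dx_i = 0. For each pair (i, j) with i < j, the coefficient of dx_i ∧ dx_j in alpha ∧ beta is (alpha_i * beta_j - alpha_j * beta_i). Collecting: alpha ∧ beta = (3*x + 3*y) dx ∧ dy.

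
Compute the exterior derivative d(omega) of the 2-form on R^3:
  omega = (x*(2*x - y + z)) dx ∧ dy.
d(omega) = (x) dx ∧ dy ∧ dz

For a 2-form omega = sum_{i<j} g_{ij} dx_i ∧ dx_j, the exterior derivative is
  d(omega) = sum_{i<j} d(g_{ij}) ∧ dx_i ∧ dx_j = sum_{i<j, k} (∂g_{ij}/∂x_k) dx_k ∧ dx_i ∧ dx_j.
Expand each term, using dx_k ∧ dx_i ∧ dx_j = sgn(permutation) dx_{(a)} ∧ dx_{(b)} ∧ dx_{(c)} with (a < b < c) sorted:
  d(x*(2*x - y + z)) includes (∂/∂z)(x*(2*x - y + z)) dz = (x) dz, which multiplied by dx ∧ dy gives (x) dx ∧ dy ∧ dz
Collecting like 3-forms: d(omega) = (x) dx ∧ dy ∧ dz.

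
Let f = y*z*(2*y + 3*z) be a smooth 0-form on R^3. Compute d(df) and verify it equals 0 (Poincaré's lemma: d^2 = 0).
d(df) = 0

Step 1: df = sum_i (∂f/∂x_i) dx_i = (0) dx + (z*(4*y + 3*z)) dy + (2*y*(y + 3*z)) dz.
Step 2: Apply d again. Using the 1-form formula, the coefficient of dx ∧ dy in d(df) is ∂^2 f/∂x ∂y - ∂^2 f/∂y ∂x = (0) - (0) = 0 (equality of mixed partials for smooth f).
Similarly for dx ∧ dz and dy ∧ dz — all coefficients vanish. So d(df) = 0.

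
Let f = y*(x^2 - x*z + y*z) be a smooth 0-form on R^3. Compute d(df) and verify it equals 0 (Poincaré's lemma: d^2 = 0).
d(df) = 0

Step 1: df = sum_i (∂f/∂x_i) dx_i = (y*(2*x - z)) dx + (x^2 - x*z + 2*y*z) dy + (y*(-x + y)) dz.
Step 2: Apply d again. Using the 1-form formula, the coefficient of dx ∧ dy in d(df) is ∂^2 f/∂x ∂y - ∂^2 f/∂y ∂x = (2*x - z) - (2*x - z) = 0 (equality of mixed partials for smooth f).
Similarly for dx ∧ dz and dy ∧ dz — all coefficients vanish. So d(df) = 0.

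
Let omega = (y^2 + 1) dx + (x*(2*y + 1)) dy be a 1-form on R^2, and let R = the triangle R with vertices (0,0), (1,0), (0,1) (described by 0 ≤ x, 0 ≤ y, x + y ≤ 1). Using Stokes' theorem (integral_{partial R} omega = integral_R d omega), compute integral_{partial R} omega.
integral_(partial R) omega = 1/2

Stokes: integral_partial_R omega = integral_R d omega with d omega = (∂Q/∂x - ∂P/∂y) dx ∧ dy.
  ∂Q/∂x = 2*y + 1
  ∂P/∂y = 2*y
  integrand = ∂Q/∂x - ∂P/∂y = 1.
Integrating over R: integral_0^1 integral_0^{1-x} (1) dy dx = 1/2.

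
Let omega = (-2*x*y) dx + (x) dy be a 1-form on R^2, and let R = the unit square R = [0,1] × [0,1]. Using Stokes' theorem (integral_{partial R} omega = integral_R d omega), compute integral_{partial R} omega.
integral_(partial R) omega = 2

Stokes: integral_partial_R omega = integral_R d omega with d omega = (∂Q/∂x - ∂P/∂y) dx ∧ dy.
  ∂Q/∂x = 1
  ∂P/∂y = -2*x
  integrand = ∂Q/∂x - ∂P/∂y = 2*x + 1.
Integrating over R: integral_0^1 integral_0^1 (2*x + 1) dx dy = 2.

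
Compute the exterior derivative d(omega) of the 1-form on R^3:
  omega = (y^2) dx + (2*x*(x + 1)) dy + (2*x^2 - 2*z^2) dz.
d(omega) = (4*x - 2*y + 2) dx ∧ dy + (4*x) dx ∧ dz

For a 1-form omega = sum_i f_i dx_i, the exterior derivative is
  d(omega) = sum_{i < j} (∂f_j/∂x_i - ∂f_i/∂x_j) dx_i ∧ dx_j.
  coefficient of dx ∧ dy: ∂f_2/∂x - ∂f_1/∂y = ∂(2*x*(x + 1))/∂x - ∂(y^2)/∂y = 4*x - 2*y + 2
  coefficient of dx ∧ dz: ∂f_3/∂x - ∂f_1/∂z = ∂(2*x^2 - 2*z^2)/∂x - ∂(y^2)/∂z = 4*x
Assembling: d(omega) = (4*x - 2*y + 2) dx ∧ dy + (4*x) dx ∧ dz.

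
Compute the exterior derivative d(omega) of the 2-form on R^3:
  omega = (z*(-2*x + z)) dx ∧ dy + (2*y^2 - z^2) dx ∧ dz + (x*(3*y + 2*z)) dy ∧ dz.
d(omega) = (-2*x - y + 4*z) dx ∧ dy ∧ dz

For a 2-form omega = sum_{i<j} g_{ij} dx_i ∧ dx_j, the exterior derivative is
  d(omega) = sum_{i<j} d(g_{ij}) ∧ dx_i ∧ dx_j = sum_{i<j, k} (∂g_{ij}/∂x_k) dx_k ∧ dx_i ∧ dx_j.
Expand each term, using dx_k ∧ dx_i ∧ dx_j = sgn(permutation) dx_{(a)} ∧ dx_{(b)} ∧ dx_{(c)} with (a < b < c) sorted:
  d(z*(-2*x + z)) includes (∂/∂z)(z*(-2*x + z)) dz = (-2*x + 2*z) dz, which multiplied by dx ∧ dy gives (-2*x + 2*z) dx ∧ dy ∧ dz
  d(2*y^2 - z^2) includes (∂/∂y)(2*y^2 - z^2) dy = (4*y) dy, which multiplied by dx ∧ dz gives (-4*y) dx ∧ dy ∧ dz
  d(x*(3*y + 2*z)) includes (∂/∂x)(x*(3*y + 2*z)) dx = (3*y + 2*z) dx, which multiplied by dy ∧ dz gives (3*y + 2*z) dx ∧ dy ∧ dz
Collecting like 3-forms: d(omega) = (-2*x - y + 4*z) dx ∧ dy ∧ dz.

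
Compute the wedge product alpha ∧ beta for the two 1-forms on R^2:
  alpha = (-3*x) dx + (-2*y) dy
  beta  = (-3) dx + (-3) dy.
alpha ∧ beta = (9*x - 6*y) dx ∧ dy

Distribute the wedge, using dx_i ∧ dx_j = -dx_j ∧ dx_i and dx_i ∧ dx_i = 0. For each pair (i, j) with i < j, the coefficient of dx_i ∧ dx_j in alpha ∧ beta is (alpha_i * beta_j - alpha_j * beta_i). Collecting: alpha ∧ beta = (9*x - 6*y) dx ∧ dy.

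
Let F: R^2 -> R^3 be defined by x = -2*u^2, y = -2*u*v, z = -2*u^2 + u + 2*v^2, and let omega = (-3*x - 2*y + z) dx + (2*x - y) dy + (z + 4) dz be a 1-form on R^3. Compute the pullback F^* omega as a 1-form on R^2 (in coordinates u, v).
F^* omega = (-8*u^3 - 8*u^2*v - 10*u^2 - 20*u*v^2 - 15*u + 2*v^2 + 4) du + (8*u^3 - 12*u^2*v + 4*u*v + 8*v^3 + 16*v) dv

Using F^*(f dg) = (f ∘ F) d(g ∘ F), substitute each coordinate x_i by F_i(u, v) in f_i, and replace dx_i by d F_i = (∂F_i/∂u) du + (∂F_i/∂v) dv.
  For the x component: f_1(F) = 4*u^2 + 4*u*v + u + 2*v^2; d F_1 = (-4*u) du + (0) dv
  For the y component: f_2(F) = 2*u*(-2*u + v); d F_2 = (-2*v) du + (-2*u) dv
  For the z component: f_3(F) = -2*u^2 + u + 2*v^2 + 4; d F_3 = (1 - 4*u) du + (4*v) dv
Combining and collecting du, dv coefficients:
  coeff of du: -8*u^3 - 8*u^2*v - 10*u^2 - 20*u*v^2 - 15*u + 2*v^2 + 4
  coeff of dv: 8*u^3 - 12*u^2*v + 4*u*v + 8*v^3 + 16*v
F^* omega = (-8*u^3 - 8*u^2*v - 10*u^2 - 20*u*v^2 - 15*u + 2*v^2 + 4) du + (8*u^3 - 12*u^2*v + 4*u*v + 8*v^3 + 16*v) dv.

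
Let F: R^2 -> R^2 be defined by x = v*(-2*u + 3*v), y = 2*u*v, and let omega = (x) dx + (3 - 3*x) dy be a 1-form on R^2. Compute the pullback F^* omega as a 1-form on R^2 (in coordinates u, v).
F^* omega = (2*v*(8*u*v - 12*v^2 + 3)) du + (16*u^2*v - 36*u*v^2 + 6*u + 18*v^3) dv

Using F^*(f dg) = (f ∘ F) d(g ∘ F), substitute each coordinate x_i by F_i(u, v) in f_i, and replace dx_i by d F_i = (∂F_i/∂u) du + (∂F_i/∂v) dv.
  For the x component: f_1(F) = v*(-2*u + 3*v); d F_1 = (-2*v) du + (-2*u + 6*v) dv
  For the y component: f_2(F) = 6*u*v - 9*v^2 + 3; d F_2 = (2*v) du + (2*u) dv
Combining and collecting du, dv coefficients:
  coeff of du: 2*v*(8*u*v - 12*v^2 + 3)
  coeff of dv: 16*u^2*v - 36*u*v^2 + 6*u + 18*v^3
F^* omega = (2*v*(8*u*v - 12*v^2 + 3)) du + (16*u^2*v - 36*u*v^2 + 6*u + 18*v^3) dv.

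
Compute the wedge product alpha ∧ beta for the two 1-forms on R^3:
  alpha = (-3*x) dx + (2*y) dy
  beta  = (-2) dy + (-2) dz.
alpha ∧ beta = (6*x) dx ∧ dy + (6*x) dx ∧ dz + (-4*y) dy ∧ dz

Distribute the wedge, using dx_i ∧ dx_j = -dx_j ∧ dx_i and dx_i ∧ dx_i = 0. For each pair (i, j) with i < j, the coefficient of dx_i ∧ dx_j in alpha ∧ beta is (alpha_i * beta_j - alpha_j * beta_i). Collecting: alpha ∧ beta = (6*x) dx ∧ dy + (6*x) dx ∧ dz + (-4*y) dy ∧ dz.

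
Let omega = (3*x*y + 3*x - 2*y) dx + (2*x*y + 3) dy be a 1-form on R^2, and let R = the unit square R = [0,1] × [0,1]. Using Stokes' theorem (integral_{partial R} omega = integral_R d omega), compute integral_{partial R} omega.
integral_(partial R) omega = 3/2

Stokes: integral_partial_R omega = integral_R d omega with d omega = (∂Q/∂x - ∂P/∂y) dx ∧ dy.
  ∂Q/∂x = 2*y
  ∂P/∂y = 3*x - 2
  integrand = ∂Q/∂x - ∂P/∂y = -3*x + 2*y + 2.
Integrating over R: integral_0^1 integral_0^1 (-3*x + 2*y + 2) dx dy = 3/2.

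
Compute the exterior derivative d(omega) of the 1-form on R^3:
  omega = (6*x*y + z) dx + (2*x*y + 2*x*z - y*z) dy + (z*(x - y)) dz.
d(omega) = (-6*x + 2*y + 2*z) dx ∧ dy + (z - 1) dx ∧ dz + (-2*x + y - z) dy ∧ dz

For a 1-form omega = sum_i f_i dx_i, the exterior derivative is
  d(omega) = sum_{i < j} (∂f_j/∂x_i - ∂f_i/∂x_j) dx_i ∧ dx_j.
  coefficient of dx ∧ dy: ∂f_2/∂x - ∂f_1/∂y = ∂(2*x*y + 2*x*z - y*z)/∂x - ∂(6*x*y + z)/∂y = -6*x + 2*y + 2*z
  coefficient of dx ∧ dz: ∂f_3/∂x - ∂f_1/∂z = ∂(z*(x - y))/∂x - ∂(6*x*y + z)/∂z = z - 1
  coefficient of dy ∧ dz: ∂f_3/∂y - ∂f_2/∂z = ∂(z*(x - y))/∂y - ∂(2*x*y + 2*x*z - y*z)/∂z = -2*x + y - z
Assembling: d(omega) = (-6*x + 2*y + 2*z) dx ∧ dy + (z - 1) dx ∧ dz + (-2*x + y - z) dy ∧ dz.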